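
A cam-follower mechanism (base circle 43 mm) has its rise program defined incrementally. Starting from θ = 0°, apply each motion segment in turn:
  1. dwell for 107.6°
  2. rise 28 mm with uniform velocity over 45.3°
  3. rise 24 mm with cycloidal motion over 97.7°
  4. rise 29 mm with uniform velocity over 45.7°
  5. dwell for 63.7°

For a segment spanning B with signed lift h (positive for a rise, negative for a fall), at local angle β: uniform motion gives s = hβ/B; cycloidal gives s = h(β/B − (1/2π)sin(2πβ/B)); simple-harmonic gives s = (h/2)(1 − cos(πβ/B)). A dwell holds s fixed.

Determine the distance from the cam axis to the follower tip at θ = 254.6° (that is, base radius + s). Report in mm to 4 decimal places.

seg 1 [0°–107.6°] dwell: s stays 0.0000
seg 2 [107.6°–152.9°] uniform, h=28: full span → s += 28 → s = 28.0000
seg 3 [152.9°–250.6°] cycloidal, h=24: full span → s += 24 → s = 52.0000
seg 4 [250.6°–296.3°] uniform, h=29: θ=254.6° here. β=4, B=45.7. 29·4/45.7 = 2.5383 → s = 54.5383
radial distance = base radius + s = 43 + 54.5383 = 97.5383

97.5383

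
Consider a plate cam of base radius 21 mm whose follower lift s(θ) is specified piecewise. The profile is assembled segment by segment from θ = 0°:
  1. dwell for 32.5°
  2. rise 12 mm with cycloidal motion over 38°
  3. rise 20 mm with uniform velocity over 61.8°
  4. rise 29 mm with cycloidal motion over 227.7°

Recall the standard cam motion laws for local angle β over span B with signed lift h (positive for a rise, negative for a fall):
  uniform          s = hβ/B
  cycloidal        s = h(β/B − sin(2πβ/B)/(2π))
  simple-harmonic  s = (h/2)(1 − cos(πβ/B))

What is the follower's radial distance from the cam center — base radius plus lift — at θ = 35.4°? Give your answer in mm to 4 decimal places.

seg 1 [0°–32.5°] dwell: s stays 0.0000
seg 2 [32.5°–70.5°] cycloidal, h=12: θ=35.4° here. β=2.9, B=38. 12·(0.0763 − sin(2π·0.0763)/(2π)) = 0.0347 → s = 0.0347
radial distance = base radius + s = 21 + 0.0347 = 21.0347

21.0347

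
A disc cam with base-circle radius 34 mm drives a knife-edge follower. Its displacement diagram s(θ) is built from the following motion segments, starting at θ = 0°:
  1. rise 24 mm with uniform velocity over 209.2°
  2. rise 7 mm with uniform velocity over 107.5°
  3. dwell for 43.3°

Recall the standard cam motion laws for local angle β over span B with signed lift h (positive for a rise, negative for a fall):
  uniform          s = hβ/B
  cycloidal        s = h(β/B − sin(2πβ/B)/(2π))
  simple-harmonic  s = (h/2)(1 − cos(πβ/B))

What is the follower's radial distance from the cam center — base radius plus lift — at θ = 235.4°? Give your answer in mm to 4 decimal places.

seg 1 [0°–209.2°] uniform, h=24: full span → s += 24 → s = 24.0000
seg 2 [209.2°–316.7°] uniform, h=7: θ=235.4° here. β=26.2, B=107.5. 7·26.2/107.5 = 1.7060 → s = 25.7060
radial distance = base radius + s = 34 + 25.7060 = 59.7060

59.7060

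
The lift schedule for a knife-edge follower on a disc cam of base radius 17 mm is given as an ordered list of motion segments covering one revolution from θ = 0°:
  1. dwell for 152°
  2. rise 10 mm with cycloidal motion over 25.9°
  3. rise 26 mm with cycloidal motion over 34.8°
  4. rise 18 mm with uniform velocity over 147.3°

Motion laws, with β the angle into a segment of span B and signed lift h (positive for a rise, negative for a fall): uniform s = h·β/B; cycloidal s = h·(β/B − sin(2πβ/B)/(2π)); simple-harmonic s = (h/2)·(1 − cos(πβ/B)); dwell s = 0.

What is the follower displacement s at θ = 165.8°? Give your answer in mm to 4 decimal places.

seg 1 [0°–152°] dwell: s stays 0.0000
seg 2 [152°–177.9°] cycloidal, h=10: θ=165.8° here. β=13.8, B=25.9. 10·(0.5328 − sin(2π·0.5328)/(2π)) = 5.6540 → s = 5.6540

5.6540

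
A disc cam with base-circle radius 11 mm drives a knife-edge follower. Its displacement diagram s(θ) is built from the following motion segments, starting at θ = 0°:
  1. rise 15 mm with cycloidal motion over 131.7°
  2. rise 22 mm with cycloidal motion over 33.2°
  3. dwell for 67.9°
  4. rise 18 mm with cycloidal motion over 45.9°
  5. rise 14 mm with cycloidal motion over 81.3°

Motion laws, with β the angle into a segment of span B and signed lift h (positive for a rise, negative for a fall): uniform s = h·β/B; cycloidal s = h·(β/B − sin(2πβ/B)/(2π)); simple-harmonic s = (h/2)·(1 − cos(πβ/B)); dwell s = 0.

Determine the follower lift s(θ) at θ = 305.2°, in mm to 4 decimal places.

seg 1 [0°–131.7°] cycloidal, h=15: full span → s += 15 → s = 15.0000
seg 2 [131.7°–164.9°] cycloidal, h=22: full span → s += 22 → s = 37.0000
seg 3 [164.9°–232.8°] dwell: s stays 37.0000
seg 4 [232.8°–278.7°] cycloidal, h=18: full span → s += 18 → s = 55.0000
seg 5 [278.7°–360°] cycloidal, h=14: θ=305.2° here. β=26.5, B=81.3. 14·(0.3260 − sin(2π·0.3260)/(2π)) = 2.5841 → s = 57.5841

57.5841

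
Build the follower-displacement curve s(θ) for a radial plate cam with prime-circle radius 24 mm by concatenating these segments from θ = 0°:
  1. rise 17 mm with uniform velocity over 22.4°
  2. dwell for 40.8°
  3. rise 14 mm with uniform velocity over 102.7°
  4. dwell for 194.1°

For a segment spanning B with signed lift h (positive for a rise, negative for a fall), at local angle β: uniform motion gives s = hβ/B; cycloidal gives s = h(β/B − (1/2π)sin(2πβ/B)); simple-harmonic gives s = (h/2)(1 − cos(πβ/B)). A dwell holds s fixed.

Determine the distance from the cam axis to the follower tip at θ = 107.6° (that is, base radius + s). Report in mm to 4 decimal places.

seg 1 [0°–22.4°] uniform, h=17: full span → s += 17 → s = 17.0000
seg 2 [22.4°–63.2°] dwell: s stays 17.0000
seg 3 [63.2°–165.9°] uniform, h=14: θ=107.6° here. β=44.4, B=102.7. 14·44.4/102.7 = 6.0526 → s = 23.0526
radial distance = base radius + s = 24 + 23.0526 = 47.0526

47.0526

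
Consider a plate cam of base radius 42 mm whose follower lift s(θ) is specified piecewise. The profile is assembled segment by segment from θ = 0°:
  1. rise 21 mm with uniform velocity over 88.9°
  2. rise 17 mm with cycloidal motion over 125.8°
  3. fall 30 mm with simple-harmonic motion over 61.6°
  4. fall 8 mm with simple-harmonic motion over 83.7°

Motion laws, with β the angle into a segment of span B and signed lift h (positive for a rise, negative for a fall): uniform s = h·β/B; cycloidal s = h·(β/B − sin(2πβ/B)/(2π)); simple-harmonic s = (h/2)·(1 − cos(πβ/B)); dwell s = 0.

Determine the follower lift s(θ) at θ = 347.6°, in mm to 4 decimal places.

seg 1 [0°–88.9°] uniform, h=21: full span → s += 21 → s = 21.0000
seg 2 [88.9°–214.7°] cycloidal, h=17: full span → s += 17 → s = 38.0000
seg 3 [214.7°–276.3°] simple-harmonic, h=-30: full span → s += -30 → s = 8.0000
seg 4 [276.3°–360°] simple-harmonic, h=-8: θ=347.6° here. β=71.3, B=83.7. -8/2·(1 − cos(π·0.8519)) = -7.5745 → s = 0.4255

0.4255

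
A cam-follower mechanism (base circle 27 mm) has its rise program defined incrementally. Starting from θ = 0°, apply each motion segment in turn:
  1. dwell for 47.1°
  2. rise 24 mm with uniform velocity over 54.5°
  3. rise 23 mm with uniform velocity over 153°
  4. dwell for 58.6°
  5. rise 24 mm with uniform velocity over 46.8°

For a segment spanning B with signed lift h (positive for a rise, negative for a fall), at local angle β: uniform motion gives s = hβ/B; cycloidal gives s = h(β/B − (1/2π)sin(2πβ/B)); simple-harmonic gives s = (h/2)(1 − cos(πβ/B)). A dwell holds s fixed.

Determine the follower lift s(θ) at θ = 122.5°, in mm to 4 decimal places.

seg 1 [0°–47.1°] dwell: s stays 0.0000
seg 2 [47.1°–101.6°] uniform, h=24: full span → s += 24 → s = 24.0000
seg 3 [101.6°–254.6°] uniform, h=23: θ=122.5° here. β=20.9, B=153. 23·20.9/153 = 3.1418 → s = 27.1418

27.1418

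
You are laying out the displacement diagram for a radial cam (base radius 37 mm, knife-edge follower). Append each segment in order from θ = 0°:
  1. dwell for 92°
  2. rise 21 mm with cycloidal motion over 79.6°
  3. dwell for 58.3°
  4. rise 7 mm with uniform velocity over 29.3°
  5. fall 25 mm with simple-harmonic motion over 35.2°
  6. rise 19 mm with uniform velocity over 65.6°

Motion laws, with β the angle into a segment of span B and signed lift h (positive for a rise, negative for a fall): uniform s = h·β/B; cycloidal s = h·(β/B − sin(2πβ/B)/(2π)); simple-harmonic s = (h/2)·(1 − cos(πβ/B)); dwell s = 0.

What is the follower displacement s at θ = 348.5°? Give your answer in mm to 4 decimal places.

seg 1 [0°–92°] dwell: s stays 0.0000
seg 2 [92°–171.6°] cycloidal, h=21: full span → s += 21 → s = 21.0000
seg 3 [171.6°–229.9°] dwell: s stays 21.0000
seg 4 [229.9°–259.2°] uniform, h=7: full span → s += 7 → s = 28.0000
seg 5 [259.2°–294.4°] simple-harmonic, h=-25: full span → s += -25 → s = 3.0000
seg 6 [294.4°–360°] uniform, h=19: θ=348.5° here. β=54.1, B=65.6. 19·54.1/65.6 = 15.6692 → s = 18.6692

18.6692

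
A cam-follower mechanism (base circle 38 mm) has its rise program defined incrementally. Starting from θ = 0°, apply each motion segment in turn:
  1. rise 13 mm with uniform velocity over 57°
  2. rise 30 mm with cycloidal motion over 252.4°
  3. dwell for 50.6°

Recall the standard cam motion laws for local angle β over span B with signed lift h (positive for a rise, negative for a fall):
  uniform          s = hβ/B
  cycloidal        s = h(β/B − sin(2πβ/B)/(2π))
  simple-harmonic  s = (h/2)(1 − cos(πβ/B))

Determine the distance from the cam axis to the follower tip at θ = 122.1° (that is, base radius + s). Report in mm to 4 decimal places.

seg 1 [0°–57°] uniform, h=13: full span → s += 13 → s = 13.0000
seg 2 [57°–309.4°] cycloidal, h=30: θ=122.1° here. β=65.1, B=252.4. 30·(0.2579 − sin(2π·0.2579)/(2π)) = 2.9690 → s = 15.9690
radial distance = base radius + s = 38 + 15.9690 = 53.9690

53.9690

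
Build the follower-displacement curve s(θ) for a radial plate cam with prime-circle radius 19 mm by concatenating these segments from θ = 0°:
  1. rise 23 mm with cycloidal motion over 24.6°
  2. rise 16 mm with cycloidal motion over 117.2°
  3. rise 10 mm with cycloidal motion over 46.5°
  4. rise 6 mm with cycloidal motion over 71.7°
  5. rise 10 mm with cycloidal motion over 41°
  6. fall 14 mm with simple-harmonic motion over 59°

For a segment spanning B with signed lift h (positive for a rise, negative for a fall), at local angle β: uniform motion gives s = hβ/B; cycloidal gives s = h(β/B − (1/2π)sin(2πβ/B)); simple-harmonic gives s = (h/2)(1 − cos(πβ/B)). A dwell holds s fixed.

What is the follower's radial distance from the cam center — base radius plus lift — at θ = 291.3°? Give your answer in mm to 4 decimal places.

seg 1 [0°–24.6°] cycloidal, h=23: full span → s += 23 → s = 23.0000
seg 2 [24.6°–141.8°] cycloidal, h=16: full span → s += 16 → s = 39.0000
seg 3 [141.8°–188.3°] cycloidal, h=10: full span → s += 10 → s = 49.0000
seg 4 [188.3°–260°] cycloidal, h=6: full span → s += 6 → s = 55.0000
seg 5 [260°–301°] cycloidal, h=10: θ=291.3° here. β=31.3, B=41. 10·(0.7634 − sin(2π·0.7634)/(2π)) = 9.2200 → s = 64.2200
radial distance = base radius + s = 19 + 64.2200 = 83.2200

83.2200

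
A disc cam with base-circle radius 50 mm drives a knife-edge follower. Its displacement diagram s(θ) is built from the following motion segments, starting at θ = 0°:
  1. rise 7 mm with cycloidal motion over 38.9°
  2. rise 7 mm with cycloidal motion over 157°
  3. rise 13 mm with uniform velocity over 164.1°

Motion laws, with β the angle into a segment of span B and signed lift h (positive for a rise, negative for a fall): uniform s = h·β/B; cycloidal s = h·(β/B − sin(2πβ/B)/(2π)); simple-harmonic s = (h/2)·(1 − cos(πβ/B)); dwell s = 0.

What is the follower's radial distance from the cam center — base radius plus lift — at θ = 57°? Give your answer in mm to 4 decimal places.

seg 1 [0°–38.9°] cycloidal, h=7: full span → s += 7 → s = 7.0000
seg 2 [38.9°–195.9°] cycloidal, h=7: θ=57° here. β=18.1, B=157. 7·(0.1153 − sin(2π·0.1153)/(2π)) = 0.0687 → s = 7.0687
radial distance = base radius + s = 50 + 7.0687 = 57.0687

57.0687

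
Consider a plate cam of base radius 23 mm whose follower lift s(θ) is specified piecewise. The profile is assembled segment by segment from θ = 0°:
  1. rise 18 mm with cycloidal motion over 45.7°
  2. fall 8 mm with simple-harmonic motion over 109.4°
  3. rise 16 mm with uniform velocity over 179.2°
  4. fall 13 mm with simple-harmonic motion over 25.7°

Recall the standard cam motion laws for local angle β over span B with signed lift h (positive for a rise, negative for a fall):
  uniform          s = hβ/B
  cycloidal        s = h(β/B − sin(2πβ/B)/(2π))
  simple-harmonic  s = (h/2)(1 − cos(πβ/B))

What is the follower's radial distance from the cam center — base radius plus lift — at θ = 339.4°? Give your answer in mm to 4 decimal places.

seg 1 [0°–45.7°] cycloidal, h=18: full span → s += 18 → s = 18.0000
seg 2 [45.7°–155.1°] simple-harmonic, h=-8: full span → s += -8 → s = 10.0000
seg 3 [155.1°–334.3°] uniform, h=16: full span → s += 16 → s = 26.0000
seg 4 [334.3°–360°] simple-harmonic, h=-13: θ=339.4° here. β=5.1, B=25.7. -13/2·(1 − cos(π·0.1984)) = -1.2228 → s = 24.7772
radial distance = base radius + s = 23 + 24.7772 = 47.7772

47.7772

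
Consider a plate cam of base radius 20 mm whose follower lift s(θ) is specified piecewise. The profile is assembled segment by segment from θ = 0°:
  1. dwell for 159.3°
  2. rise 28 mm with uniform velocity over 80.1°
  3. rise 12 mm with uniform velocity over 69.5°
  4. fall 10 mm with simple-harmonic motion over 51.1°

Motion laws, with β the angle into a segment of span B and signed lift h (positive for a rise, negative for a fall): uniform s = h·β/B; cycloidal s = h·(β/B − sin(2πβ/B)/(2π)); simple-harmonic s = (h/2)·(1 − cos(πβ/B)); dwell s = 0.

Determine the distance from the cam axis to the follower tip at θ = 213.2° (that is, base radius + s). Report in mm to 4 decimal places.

seg 1 [0°–159.3°] dwell: s stays 0.0000
seg 2 [159.3°–239.4°] uniform, h=28: θ=213.2° here. β=53.9, B=80.1. 28·53.9/80.1 = 18.8414 → s = 18.8414
radial distance = base radius + s = 20 + 18.8414 = 38.8414

38.8414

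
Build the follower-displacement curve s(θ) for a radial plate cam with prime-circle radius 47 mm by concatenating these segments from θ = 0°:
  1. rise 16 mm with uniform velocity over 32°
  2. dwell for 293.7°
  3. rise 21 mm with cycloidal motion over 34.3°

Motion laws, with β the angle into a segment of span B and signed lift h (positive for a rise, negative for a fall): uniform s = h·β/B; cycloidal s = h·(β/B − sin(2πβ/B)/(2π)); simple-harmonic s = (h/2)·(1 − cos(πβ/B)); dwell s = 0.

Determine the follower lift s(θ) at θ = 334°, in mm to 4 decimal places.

seg 1 [0°–32°] uniform, h=16: full span → s += 16 → s = 16.0000
seg 2 [32°–325.7°] dwell: s stays 16.0000
seg 3 [325.7°–360°] cycloidal, h=21: θ=334° here. β=8.3, B=34.3. 21·(0.2420 − sin(2π·0.2420)/(2π)) = 1.7436 → s = 17.7436

17.7436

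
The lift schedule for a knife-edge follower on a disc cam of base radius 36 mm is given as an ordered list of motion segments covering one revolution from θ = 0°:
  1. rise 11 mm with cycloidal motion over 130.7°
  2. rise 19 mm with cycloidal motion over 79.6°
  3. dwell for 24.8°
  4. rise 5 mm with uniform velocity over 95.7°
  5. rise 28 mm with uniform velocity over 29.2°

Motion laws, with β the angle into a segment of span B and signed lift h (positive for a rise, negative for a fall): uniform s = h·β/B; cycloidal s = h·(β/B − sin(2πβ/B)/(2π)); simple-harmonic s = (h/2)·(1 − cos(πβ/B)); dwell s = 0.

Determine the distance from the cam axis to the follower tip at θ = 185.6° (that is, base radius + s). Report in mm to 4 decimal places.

seg 1 [0°–130.7°] cycloidal, h=11: full span → s += 11 → s = 11.0000
seg 2 [130.7°–210.3°] cycloidal, h=19: θ=185.6° here. β=54.9, B=79.6. 19·(0.6897 − sin(2π·0.6897)/(2π)) = 15.9137 → s = 26.9137
radial distance = base radius + s = 36 + 26.9137 = 62.9137

62.9137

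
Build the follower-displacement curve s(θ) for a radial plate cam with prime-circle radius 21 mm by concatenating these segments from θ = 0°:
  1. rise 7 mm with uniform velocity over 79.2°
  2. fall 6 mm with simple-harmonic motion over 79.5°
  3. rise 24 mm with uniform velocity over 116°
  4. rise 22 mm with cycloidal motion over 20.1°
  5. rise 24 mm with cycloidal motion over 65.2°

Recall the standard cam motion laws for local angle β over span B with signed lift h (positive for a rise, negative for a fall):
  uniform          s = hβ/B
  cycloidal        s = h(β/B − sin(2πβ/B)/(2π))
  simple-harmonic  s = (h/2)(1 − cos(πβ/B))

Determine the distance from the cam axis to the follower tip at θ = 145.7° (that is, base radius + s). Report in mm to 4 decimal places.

seg 1 [0°–79.2°] uniform, h=7: full span → s += 7 → s = 7.0000
seg 2 [79.2°–158.7°] simple-harmonic, h=-6: θ=145.7° here. β=66.5, B=79.5. -6/2·(1 − cos(π·0.8365)) = -5.6128 → s = 1.3872
radial distance = base radius + s = 21 + 1.3872 = 22.3872

22.3872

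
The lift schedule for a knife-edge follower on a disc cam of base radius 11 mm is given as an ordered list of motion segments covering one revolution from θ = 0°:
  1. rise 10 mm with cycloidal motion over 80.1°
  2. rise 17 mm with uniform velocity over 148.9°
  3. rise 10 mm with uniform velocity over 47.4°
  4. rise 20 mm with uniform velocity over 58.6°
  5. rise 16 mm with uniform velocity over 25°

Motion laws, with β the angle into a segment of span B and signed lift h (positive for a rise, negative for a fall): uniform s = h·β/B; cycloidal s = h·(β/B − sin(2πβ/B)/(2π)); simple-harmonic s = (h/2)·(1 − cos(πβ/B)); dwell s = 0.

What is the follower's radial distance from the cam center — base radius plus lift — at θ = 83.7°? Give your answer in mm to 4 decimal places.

seg 1 [0°–80.1°] cycloidal, h=10: full span → s += 10 → s = 10.0000
seg 2 [80.1°–229°] uniform, h=17: θ=83.7° here. β=3.6, B=148.9. 17·3.6/148.9 = 0.4110 → s = 10.4110
radial distance = base radius + s = 11 + 10.4110 = 21.4110

21.4110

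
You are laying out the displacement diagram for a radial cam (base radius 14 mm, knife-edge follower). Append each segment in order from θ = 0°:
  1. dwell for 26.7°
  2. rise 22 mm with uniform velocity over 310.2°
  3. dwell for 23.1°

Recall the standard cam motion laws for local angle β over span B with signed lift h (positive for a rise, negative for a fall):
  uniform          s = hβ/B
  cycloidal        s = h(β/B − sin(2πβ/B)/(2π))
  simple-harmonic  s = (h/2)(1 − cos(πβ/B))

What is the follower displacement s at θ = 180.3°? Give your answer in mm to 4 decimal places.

seg 1 [0°–26.7°] dwell: s stays 0.0000
seg 2 [26.7°–336.9°] uniform, h=22: θ=180.3° here. β=153.6, B=310.2. 22·153.6/310.2 = 10.8936 → s = 10.8936

10.8936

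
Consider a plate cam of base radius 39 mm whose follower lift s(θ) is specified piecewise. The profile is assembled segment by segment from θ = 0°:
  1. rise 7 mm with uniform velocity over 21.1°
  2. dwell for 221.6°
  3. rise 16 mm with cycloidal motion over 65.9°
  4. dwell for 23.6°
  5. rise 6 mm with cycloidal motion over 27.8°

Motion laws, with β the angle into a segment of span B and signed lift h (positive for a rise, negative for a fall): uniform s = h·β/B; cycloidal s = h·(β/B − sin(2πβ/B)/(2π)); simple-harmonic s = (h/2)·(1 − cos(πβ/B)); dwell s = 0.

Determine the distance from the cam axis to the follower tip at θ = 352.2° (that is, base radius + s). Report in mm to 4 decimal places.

seg 1 [0°–21.1°] uniform, h=7: full span → s += 7 → s = 7.0000
seg 2 [21.1°–242.7°] dwell: s stays 7.0000
seg 3 [242.7°–308.6°] cycloidal, h=16: full span → s += 16 → s = 23.0000
seg 4 [308.6°–332.2°] dwell: s stays 23.0000
seg 5 [332.2°–360°] cycloidal, h=6: θ=352.2° here. β=20, B=27.8. 6·(0.7194 − sin(2π·0.7194)/(2π)) = 5.2539 → s = 28.2539
radial distance = base radius + s = 39 + 28.2539 = 67.2539

67.2539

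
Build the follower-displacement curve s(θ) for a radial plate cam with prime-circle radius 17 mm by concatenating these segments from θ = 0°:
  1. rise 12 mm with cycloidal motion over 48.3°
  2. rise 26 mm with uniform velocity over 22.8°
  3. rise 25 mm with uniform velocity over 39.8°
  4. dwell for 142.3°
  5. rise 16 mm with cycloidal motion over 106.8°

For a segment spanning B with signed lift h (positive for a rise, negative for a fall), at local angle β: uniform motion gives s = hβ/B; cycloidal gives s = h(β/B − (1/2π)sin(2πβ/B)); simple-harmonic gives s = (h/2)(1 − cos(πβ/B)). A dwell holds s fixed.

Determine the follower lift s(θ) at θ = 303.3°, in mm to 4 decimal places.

seg 1 [0°–48.3°] cycloidal, h=12: full span → s += 12 → s = 12.0000
seg 2 [48.3°–71.1°] uniform, h=26: full span → s += 26 → s = 38.0000
seg 3 [71.1°–110.9°] uniform, h=25: full span → s += 25 → s = 63.0000
seg 4 [110.9°–253.2°] dwell: s stays 63.0000
seg 5 [253.2°–360°] cycloidal, h=16: θ=303.3° here. β=50.1, B=106.8. 16·(0.4691 − sin(2π·0.4691)/(2π)) = 7.0143 → s = 70.0143

70.0143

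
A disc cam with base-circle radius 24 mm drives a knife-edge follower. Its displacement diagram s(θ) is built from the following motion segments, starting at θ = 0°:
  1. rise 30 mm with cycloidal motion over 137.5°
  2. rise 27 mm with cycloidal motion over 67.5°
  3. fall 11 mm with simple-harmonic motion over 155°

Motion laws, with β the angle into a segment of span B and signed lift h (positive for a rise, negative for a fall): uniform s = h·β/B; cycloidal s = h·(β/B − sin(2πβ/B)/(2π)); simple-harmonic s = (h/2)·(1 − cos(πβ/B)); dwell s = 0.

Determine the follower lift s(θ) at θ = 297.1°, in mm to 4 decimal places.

seg 1 [0°–137.5°] cycloidal, h=30: full span → s += 30 → s = 30.0000
seg 2 [137.5°–205°] cycloidal, h=27: full span → s += 27 → s = 57.0000
seg 3 [205°–360°] simple-harmonic, h=-11: θ=297.1° here. β=92.1, B=155. -11/2·(1 − cos(π·0.5942)) = -7.1039 → s = 49.8961

49.8961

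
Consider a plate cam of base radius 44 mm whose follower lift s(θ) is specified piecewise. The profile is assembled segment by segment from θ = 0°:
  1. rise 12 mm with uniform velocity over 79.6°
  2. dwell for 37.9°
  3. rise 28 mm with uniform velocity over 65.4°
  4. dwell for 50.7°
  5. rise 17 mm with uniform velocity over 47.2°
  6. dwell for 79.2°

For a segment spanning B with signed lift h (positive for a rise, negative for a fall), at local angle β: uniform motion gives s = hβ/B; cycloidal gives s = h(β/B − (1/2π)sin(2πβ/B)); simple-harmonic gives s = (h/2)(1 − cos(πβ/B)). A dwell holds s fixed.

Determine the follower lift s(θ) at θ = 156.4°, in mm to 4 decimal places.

seg 1 [0°–79.6°] uniform, h=12: full span → s += 12 → s = 12.0000
seg 2 [79.6°–117.5°] dwell: s stays 12.0000
seg 3 [117.5°–182.9°] uniform, h=28: θ=156.4° here. β=38.9, B=65.4. 28·38.9/65.4 = 16.6544 → s = 28.6544

28.6544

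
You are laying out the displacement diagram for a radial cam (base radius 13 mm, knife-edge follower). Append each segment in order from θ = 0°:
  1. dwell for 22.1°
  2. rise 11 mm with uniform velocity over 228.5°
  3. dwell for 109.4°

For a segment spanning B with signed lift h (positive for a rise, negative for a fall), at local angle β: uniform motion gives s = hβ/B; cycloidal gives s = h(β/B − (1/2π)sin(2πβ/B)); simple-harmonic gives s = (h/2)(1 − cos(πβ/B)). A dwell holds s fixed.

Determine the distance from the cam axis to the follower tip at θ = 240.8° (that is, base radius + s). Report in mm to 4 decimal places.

seg 1 [0°–22.1°] dwell: s stays 0.0000
seg 2 [22.1°–250.6°] uniform, h=11: θ=240.8° here. β=218.7, B=228.5. 11·218.7/228.5 = 10.5282 → s = 10.5282
radial distance = base radius + s = 13 + 10.5282 = 23.5282

23.5282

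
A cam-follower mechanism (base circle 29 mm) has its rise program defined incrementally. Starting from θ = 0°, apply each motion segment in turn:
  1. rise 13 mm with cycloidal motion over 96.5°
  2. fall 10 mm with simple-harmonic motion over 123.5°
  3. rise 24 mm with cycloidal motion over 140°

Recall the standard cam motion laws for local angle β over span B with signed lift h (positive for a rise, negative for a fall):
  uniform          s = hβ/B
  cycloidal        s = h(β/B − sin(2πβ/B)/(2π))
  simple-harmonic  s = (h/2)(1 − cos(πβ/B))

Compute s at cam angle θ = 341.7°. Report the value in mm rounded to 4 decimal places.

seg 1 [0°–96.5°] cycloidal, h=13: full span → s += 13 → s = 13.0000
seg 2 [96.5°–220°] simple-harmonic, h=-10: full span → s += -10 → s = 3.0000
seg 3 [220°–360°] cycloidal, h=24: θ=341.7° here. β=121.7, B=140. 24·(0.8693 − sin(2π·0.8693)/(2π)) = 23.6590 → s = 26.6590

26.6590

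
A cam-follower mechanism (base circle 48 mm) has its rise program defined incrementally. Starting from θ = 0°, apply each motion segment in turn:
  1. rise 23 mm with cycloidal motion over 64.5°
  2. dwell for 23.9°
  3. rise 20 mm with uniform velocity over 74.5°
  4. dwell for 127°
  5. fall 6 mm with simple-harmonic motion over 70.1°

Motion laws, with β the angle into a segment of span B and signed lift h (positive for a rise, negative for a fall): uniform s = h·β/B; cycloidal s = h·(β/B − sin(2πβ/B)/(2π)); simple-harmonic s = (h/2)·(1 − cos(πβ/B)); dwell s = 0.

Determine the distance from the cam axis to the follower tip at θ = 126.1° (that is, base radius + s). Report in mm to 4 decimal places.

seg 1 [0°–64.5°] cycloidal, h=23: full span → s += 23 → s = 23.0000
seg 2 [64.5°–88.4°] dwell: s stays 23.0000
seg 3 [88.4°–162.9°] uniform, h=20: θ=126.1° here. β=37.7, B=74.5. 20·37.7/74.5 = 10.1208 → s = 33.1208
radial distance = base radius + s = 48 + 33.1208 = 81.1208

81.1208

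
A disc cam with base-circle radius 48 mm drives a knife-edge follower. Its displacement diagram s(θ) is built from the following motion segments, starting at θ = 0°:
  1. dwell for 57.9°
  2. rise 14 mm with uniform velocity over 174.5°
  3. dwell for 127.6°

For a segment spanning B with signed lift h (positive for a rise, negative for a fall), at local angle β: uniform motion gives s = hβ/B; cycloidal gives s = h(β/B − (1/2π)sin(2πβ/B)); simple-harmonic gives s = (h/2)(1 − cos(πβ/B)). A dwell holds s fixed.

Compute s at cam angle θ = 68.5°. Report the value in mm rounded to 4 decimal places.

seg 1 [0°–57.9°] dwell: s stays 0.0000
seg 2 [57.9°–232.4°] uniform, h=14: θ=68.5° here. β=10.6, B=174.5. 14·10.6/174.5 = 0.8504 → s = 0.8504

0.8504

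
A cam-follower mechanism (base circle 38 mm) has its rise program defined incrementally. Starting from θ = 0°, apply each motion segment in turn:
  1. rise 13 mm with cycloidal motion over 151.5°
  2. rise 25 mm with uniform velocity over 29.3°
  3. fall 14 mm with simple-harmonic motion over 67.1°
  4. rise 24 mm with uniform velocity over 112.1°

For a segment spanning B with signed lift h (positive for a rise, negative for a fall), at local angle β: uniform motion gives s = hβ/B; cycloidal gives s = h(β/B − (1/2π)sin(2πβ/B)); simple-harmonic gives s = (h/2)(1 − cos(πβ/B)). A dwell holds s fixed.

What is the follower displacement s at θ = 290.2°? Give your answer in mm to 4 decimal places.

seg 1 [0°–151.5°] cycloidal, h=13: full span → s += 13 → s = 13.0000
seg 2 [151.5°–180.8°] uniform, h=25: full span → s += 25 → s = 38.0000
seg 3 [180.8°–247.9°] simple-harmonic, h=-14: full span → s += -14 → s = 24.0000
seg 4 [247.9°–360°] uniform, h=24: θ=290.2° here. β=42.3, B=112.1. 24·42.3/112.1 = 9.0562 → s = 33.0562

33.0562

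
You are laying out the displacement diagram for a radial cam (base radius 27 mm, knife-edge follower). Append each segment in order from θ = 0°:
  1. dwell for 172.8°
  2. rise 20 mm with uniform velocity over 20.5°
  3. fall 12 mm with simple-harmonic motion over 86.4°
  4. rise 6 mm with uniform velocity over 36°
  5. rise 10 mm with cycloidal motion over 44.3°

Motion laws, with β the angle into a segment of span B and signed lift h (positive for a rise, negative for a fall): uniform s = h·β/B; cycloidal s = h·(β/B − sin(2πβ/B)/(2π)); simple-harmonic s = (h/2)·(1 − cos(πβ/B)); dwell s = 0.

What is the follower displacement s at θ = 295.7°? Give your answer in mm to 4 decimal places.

seg 1 [0°–172.8°] dwell: s stays 0.0000
seg 2 [172.8°–193.3°] uniform, h=20: full span → s += 20 → s = 20.0000
seg 3 [193.3°–279.7°] simple-harmonic, h=-12: full span → s += -12 → s = 8.0000
seg 4 [279.7°–315.7°] uniform, h=6: θ=295.7° here. β=16, B=36. 6·16/36 = 2.6667 → s = 10.6667

10.6667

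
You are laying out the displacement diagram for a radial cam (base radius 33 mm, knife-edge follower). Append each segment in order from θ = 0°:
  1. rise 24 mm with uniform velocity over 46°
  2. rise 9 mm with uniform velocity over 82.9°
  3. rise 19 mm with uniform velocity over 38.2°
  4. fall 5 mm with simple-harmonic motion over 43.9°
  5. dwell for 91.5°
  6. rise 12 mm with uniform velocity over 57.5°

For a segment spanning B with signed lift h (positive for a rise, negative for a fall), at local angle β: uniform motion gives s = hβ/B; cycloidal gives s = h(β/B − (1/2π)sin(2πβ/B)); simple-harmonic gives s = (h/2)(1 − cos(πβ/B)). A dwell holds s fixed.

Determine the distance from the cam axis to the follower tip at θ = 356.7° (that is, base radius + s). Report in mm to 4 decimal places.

seg 1 [0°–46°] uniform, h=24: full span → s += 24 → s = 24.0000
seg 2 [46°–128.9°] uniform, h=9: full span → s += 9 → s = 33.0000
seg 3 [128.9°–167.1°] uniform, h=19: full span → s += 19 → s = 52.0000
seg 4 [167.1°–211°] simple-harmonic, h=-5: full span → s += -5 → s = 47.0000
seg 5 [211°–302.5°] dwell: s stays 47.0000
seg 6 [302.5°–360°] uniform, h=12: θ=356.7° here. β=54.2, B=57.5. 12·54.2/57.5 = 11.3113 → s = 58.3113
radial distance = base radius + s = 33 + 58.3113 = 91.3113

91.3113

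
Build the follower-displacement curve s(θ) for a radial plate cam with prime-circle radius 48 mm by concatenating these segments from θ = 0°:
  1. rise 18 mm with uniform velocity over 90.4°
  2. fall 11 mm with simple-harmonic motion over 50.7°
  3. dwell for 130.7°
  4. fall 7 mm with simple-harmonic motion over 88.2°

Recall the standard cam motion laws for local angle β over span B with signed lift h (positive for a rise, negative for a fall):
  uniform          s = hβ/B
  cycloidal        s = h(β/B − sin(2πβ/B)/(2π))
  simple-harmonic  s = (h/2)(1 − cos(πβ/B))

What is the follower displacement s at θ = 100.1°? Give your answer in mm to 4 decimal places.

seg 1 [0°–90.4°] uniform, h=18: full span → s += 18 → s = 18.0000
seg 2 [90.4°–141.1°] simple-harmonic, h=-11: θ=100.1° here. β=9.7, B=50.7. -11/2·(1 − cos(π·0.1913)) = -0.9639 → s = 17.0361

17.0361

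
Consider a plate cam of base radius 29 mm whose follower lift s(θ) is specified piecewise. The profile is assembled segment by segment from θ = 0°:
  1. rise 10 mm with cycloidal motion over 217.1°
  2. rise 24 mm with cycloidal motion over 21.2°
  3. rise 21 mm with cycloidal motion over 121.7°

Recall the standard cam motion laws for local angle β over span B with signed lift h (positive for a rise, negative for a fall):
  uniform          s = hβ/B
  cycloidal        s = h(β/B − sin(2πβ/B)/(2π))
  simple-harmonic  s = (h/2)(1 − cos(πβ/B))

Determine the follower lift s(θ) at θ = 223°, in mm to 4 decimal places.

seg 1 [0°–217.1°] cycloidal, h=10: full span → s += 10 → s = 10.0000
seg 2 [217.1°–238.3°] cycloidal, h=24: θ=223° here. β=5.9, B=21.2. 24·(0.2783 − sin(2π·0.2783)/(2π)) = 2.9198 → s = 12.9198

12.9198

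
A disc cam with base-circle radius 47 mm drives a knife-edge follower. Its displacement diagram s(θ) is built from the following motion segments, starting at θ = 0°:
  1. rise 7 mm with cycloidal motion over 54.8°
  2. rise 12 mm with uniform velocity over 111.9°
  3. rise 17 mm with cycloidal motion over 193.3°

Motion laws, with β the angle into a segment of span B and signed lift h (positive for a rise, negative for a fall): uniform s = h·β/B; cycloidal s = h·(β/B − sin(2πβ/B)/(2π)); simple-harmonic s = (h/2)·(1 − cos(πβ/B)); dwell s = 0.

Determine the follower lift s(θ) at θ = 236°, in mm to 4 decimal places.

seg 1 [0°–54.8°] cycloidal, h=7: full span → s += 7 → s = 7.0000
seg 2 [54.8°–166.7°] uniform, h=12: full span → s += 12 → s = 19.0000
seg 3 [166.7°–360°] cycloidal, h=17: θ=236° here. β=69.3, B=193.3. 17·(0.3585 − sin(2π·0.3585)/(2π)) = 3.9939 → s = 22.9939

22.9939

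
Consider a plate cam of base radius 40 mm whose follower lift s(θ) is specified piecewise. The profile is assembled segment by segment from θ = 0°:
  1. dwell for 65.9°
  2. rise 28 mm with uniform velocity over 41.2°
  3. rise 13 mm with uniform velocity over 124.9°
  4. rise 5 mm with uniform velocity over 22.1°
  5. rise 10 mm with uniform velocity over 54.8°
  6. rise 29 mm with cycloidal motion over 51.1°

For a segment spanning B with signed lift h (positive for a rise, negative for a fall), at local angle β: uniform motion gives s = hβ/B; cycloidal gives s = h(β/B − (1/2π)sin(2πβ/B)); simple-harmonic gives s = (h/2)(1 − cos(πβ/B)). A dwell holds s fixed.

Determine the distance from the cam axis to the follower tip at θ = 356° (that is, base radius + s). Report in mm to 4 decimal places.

seg 1 [0°–65.9°] dwell: s stays 0.0000
seg 2 [65.9°–107.1°] uniform, h=28: full span → s += 28 → s = 28.0000
seg 3 [107.1°–232°] uniform, h=13: full span → s += 13 → s = 41.0000
seg 4 [232°–254.1°] uniform, h=5: full span → s += 5 → s = 46.0000
seg 5 [254.1°–308.9°] uniform, h=10: full span → s += 10 → s = 56.0000
seg 6 [308.9°–360°] cycloidal, h=29: θ=356° here. β=47.1, B=51.1. 29·(0.9217 − sin(2π·0.9217)/(2π)) = 28.9096 → s = 84.9096
radial distance = base radius + s = 40 + 84.9096 = 124.9096

124.9096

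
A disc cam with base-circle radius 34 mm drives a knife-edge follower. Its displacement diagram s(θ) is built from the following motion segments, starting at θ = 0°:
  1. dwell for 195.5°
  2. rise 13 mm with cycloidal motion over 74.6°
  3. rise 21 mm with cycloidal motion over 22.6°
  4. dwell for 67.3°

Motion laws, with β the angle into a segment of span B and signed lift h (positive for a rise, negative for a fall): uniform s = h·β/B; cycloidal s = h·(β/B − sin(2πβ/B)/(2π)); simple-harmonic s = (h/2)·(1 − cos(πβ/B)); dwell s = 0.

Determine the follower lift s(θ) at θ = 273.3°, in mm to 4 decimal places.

seg 1 [0°–195.5°] dwell: s stays 0.0000
seg 2 [195.5°–270.1°] cycloidal, h=13: full span → s += 13 → s = 13.0000
seg 3 [270.1°–292.7°] cycloidal, h=21: θ=273.3° here. β=3.2, B=22.6. 21·(0.1416 − sin(2π·0.1416)/(2π)) = 0.3770 → s = 13.3770

13.3770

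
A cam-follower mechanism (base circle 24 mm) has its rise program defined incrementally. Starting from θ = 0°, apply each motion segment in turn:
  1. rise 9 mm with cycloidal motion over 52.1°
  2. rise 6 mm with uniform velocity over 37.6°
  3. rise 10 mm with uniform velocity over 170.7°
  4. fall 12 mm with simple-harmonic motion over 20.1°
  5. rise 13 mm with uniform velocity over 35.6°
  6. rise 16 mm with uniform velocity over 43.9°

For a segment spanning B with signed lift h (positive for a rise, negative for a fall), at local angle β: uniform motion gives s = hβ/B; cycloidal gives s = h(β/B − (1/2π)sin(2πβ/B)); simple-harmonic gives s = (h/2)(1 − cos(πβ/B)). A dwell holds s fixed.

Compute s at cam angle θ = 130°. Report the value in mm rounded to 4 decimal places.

seg 1 [0°–52.1°] cycloidal, h=9: full span → s += 9 → s = 9.0000
seg 2 [52.1°–89.7°] uniform, h=6: full span → s += 6 → s = 15.0000
seg 3 [89.7°–260.4°] uniform, h=10: θ=130° here. β=40.3, B=170.7. 10·40.3/170.7 = 2.3609 → s = 17.3609

17.3609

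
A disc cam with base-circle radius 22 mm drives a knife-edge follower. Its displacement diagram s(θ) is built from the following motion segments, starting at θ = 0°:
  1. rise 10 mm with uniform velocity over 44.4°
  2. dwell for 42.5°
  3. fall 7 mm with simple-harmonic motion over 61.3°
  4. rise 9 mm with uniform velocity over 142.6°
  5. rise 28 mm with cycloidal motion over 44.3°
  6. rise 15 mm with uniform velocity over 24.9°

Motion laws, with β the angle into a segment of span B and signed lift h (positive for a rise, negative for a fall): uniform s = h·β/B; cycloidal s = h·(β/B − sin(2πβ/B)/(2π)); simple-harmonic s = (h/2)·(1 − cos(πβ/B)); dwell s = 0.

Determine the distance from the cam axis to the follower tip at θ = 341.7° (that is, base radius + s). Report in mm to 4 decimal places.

seg 1 [0°–44.4°] uniform, h=10: full span → s += 10 → s = 10.0000
seg 2 [44.4°–86.9°] dwell: s stays 10.0000
seg 3 [86.9°–148.2°] simple-harmonic, h=-7: full span → s += -7 → s = 3.0000
seg 4 [148.2°–290.8°] uniform, h=9: full span → s += 9 → s = 12.0000
seg 5 [290.8°–335.1°] cycloidal, h=28: full span → s += 28 → s = 40.0000
seg 6 [335.1°–360°] uniform, h=15: θ=341.7° here. β=6.6, B=24.9. 15·6.6/24.9 = 3.9759 → s = 43.9759
radial distance = base radius + s = 22 + 43.9759 = 65.9759

65.9759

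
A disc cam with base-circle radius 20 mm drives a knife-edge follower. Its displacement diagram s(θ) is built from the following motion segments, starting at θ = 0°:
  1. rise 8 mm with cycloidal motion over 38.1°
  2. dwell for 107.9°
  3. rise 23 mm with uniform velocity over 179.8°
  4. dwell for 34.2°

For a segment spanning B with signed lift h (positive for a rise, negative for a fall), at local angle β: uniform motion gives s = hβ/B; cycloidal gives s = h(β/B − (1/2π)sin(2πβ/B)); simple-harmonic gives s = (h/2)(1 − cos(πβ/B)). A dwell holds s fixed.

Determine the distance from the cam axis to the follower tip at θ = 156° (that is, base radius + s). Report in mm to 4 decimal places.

seg 1 [0°–38.1°] cycloidal, h=8: full span → s += 8 → s = 8.0000
seg 2 [38.1°–146°] dwell: s stays 8.0000
seg 3 [146°–325.8°] uniform, h=23: θ=156° here. β=10, B=179.8. 23·10/179.8 = 1.2792 → s = 9.2792
radial distance = base radius + s = 20 + 9.2792 = 29.2792

29.2792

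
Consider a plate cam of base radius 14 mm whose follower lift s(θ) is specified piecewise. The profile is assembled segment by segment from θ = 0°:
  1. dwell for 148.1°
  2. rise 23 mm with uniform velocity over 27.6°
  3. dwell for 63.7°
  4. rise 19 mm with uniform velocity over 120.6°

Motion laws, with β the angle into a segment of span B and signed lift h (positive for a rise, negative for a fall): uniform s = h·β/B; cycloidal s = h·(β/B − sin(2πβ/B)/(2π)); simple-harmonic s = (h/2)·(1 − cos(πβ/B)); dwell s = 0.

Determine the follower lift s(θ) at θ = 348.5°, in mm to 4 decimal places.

seg 1 [0°–148.1°] dwell: s stays 0.0000
seg 2 [148.1°–175.7°] uniform, h=23: full span → s += 23 → s = 23.0000
seg 3 [175.7°–239.4°] dwell: s stays 23.0000
seg 4 [239.4°–360°] uniform, h=19: θ=348.5° here. β=109.1, B=120.6. 19·109.1/120.6 = 17.1882 → s = 40.1882

40.1882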